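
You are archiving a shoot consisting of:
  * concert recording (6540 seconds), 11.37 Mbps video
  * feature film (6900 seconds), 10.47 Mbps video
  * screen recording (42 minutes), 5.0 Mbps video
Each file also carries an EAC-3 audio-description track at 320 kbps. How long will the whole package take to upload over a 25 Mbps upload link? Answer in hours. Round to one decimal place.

Audio: 320 kbps = 0.320 Mbps.
concert recording: 11.690 Mbps × 6540 s = 76452.6 Mb
feature film: 10.790 Mbps × 6900 s = 74451.0 Mb
screen recording: 5.320 Mbps × 2520 s = 13406.4 Mb
Total: 164310.0 Mb = 20538.8 MB.
At 25 Mbps: 164310.0 / 25 = 6572 s ≈ 1.83 hours.

1.8 hours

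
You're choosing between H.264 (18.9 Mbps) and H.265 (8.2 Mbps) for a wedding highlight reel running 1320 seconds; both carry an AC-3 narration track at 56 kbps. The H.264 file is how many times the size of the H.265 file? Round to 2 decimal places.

Audio: 56 kbps = 0.056 Mbps.
H.264: 18.956 Mbps × 1320 s = 25021.9 Mb = 3.128 GB.
H.265: 8.256 Mbps × 1320 s = 10897.9 Mb = 1.362 GB.
Ratio: 3.128 / 1.362 = 2.296.

2.30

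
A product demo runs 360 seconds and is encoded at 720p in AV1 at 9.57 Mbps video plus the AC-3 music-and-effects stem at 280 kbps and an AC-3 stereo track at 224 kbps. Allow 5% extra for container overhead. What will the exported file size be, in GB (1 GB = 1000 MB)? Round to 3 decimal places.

0.476 GB

Audio total: 280 + 224 = 504 kbps = 0.504 Mbps.
Total bitrate: 9.57 + 0.504 = 10.074 Mbps.
Stream data: 10.074 Mbps × 360 s = 3626.6 Mb.
With 5% container overhead: ×1.05.
3,808 Mb ÷ 8 = 476.0 MB → 0.476 GB.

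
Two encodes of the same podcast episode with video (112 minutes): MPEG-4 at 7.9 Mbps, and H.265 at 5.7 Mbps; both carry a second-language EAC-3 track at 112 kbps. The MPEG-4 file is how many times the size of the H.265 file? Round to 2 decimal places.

112 min = 6720 s
Audio: 112 kbps = 0.112 Mbps.
MPEG-4: 8.012 Mbps × 6720 s = 53840.6 Mb = 6.730 GB.
H.265: 5.812 Mbps × 6720 s = 39056.6 Mb = 4.882 GB.
Ratio: 6.730 / 4.882 = 1.379.

1.38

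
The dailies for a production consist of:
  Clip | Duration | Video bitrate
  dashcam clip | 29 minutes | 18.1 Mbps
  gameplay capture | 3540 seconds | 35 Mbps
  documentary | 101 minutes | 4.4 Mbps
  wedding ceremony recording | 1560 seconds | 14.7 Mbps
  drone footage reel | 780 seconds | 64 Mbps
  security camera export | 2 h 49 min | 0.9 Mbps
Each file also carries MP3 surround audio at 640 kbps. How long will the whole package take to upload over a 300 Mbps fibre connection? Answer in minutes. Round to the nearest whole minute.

16 minutes

Audio: 640 kbps = 0.640 Mbps.
dashcam clip: 18.740 Mbps × 1740 s = 32607.6 Mb
gameplay capture: 35.640 Mbps × 3540 s = 126165.6 Mb
documentary: 5.040 Mbps × 6060 s = 30542.4 Mb
wedding ceremony recording: 15.340 Mbps × 1560 s = 23930.4 Mb
drone footage reel: 64.640 Mbps × 780 s = 50419.2 Mb
security camera export: 1.540 Mbps × 10140 s = 15615.6 Mb
Total: 279280.8 Mb = 34910.1 MB.
At 300 Mbps: 279280.8 / 300 = 931 s ≈ 15.5 minutes.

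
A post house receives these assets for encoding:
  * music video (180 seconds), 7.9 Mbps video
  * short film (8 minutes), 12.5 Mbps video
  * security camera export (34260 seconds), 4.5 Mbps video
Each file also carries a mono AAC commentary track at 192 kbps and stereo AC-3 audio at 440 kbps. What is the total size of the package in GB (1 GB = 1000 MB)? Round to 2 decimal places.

Audio total: 192 + 440 = 632 kbps = 0.632 Mbps.
music video: 8.532 Mbps × 180 s = 1535.8 Mb
short film: 13.132 Mbps × 480 s = 6303.4 Mb
security camera export: 5.132 Mbps × 34260 s = 175822.3 Mb
Total: 183661.4 Mb = 22957.7 MB.
= 22.96 GB.

22.96 GB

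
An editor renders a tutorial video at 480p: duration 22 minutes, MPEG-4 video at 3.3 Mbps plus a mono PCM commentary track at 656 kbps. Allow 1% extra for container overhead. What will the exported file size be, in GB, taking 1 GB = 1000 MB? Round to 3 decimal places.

0.659 GB

22 min = 1320 s
Audio: 656 kbps = 0.656 Mbps.
Total bitrate: 3.3 + 0.656 = 3.956 Mbps.
Stream data: 3.956 Mbps × 1320 s = 5221.9 Mb.
With 1% container overhead: ×1.01.
5,274 Mb ÷ 8 = 659.3 MB → 0.6593 GB.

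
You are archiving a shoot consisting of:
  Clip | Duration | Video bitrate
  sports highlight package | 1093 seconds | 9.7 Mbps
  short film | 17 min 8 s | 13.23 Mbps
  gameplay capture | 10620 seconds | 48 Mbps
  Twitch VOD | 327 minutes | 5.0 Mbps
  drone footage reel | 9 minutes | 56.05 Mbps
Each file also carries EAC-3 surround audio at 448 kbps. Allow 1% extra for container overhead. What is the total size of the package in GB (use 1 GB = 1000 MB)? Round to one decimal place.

Audio: 448 kbps = 0.448 Mbps.
sports highlight package: 10.148 Mbps × 1093 s × 1.01 = 11202.7 Mb
short film: 13.678 Mbps × 1028 s × 1.01 = 14201.6 Mb
gameplay capture: 48.448 Mbps × 10620 s × 1.01 = 519662.9 Mb
Twitch VOD: 5.448 Mbps × 19620 s × 1.01 = 107958.7 Mb
drone footage reel: 56.498 Mbps × 540 s × 1.01 = 30814.0 Mb
Total: 683839.9 Mb = 85480.0 MB.
= 85.48 GB.

85.5 GB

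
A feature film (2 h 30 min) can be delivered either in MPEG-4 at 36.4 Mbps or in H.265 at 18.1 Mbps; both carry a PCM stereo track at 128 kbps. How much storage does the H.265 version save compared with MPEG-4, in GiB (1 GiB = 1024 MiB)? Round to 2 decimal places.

19.17 GiB

2 h 30 min = 150 min = 9000 s
Audio: 128 kbps = 0.128 Mbps.
MPEG-4: 36.528 Mbps × 9000 s = 328752.0 Mb = 38.272 GiB.
H.265: 18.228 Mbps × 9000 s = 164052.0 Mb = 19.098 GiB.
Saving: 38.272 − 19.098 = 19.174 GiB.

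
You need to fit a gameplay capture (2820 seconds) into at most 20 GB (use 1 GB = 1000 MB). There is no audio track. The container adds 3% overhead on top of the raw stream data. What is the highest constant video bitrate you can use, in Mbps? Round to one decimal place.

55.1 Mbps

Budget: 20 GB = 160000.0 Mb.
Stream payload after overhead: 160000.0 / 1.03 = 155339.8 Mb.
Total bitrate budget: 155339.8 Mb / 2820 s = 55.085 Mbps.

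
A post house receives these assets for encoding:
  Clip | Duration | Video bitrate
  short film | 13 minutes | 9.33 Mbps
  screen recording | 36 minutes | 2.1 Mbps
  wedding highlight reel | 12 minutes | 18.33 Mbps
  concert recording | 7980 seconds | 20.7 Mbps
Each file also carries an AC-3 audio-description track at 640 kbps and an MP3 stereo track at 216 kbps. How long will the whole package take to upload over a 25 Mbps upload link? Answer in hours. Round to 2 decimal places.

Audio total: 640 + 216 = 856 kbps = 0.856 Mbps.
short film: 10.186 Mbps × 780 s = 7945.1 Mb
screen recording: 2.956 Mbps × 2160 s = 6385.0 Mb
wedding highlight reel: 19.186 Mbps × 720 s = 13813.9 Mb
concert recording: 21.556 Mbps × 7980 s = 172016.9 Mb
Total: 200160.8 Mb = 25020.1 MB.
At 25 Mbps: 200160.8 / 25 = 8006 s ≈ 2.22 hours.

2.22 hours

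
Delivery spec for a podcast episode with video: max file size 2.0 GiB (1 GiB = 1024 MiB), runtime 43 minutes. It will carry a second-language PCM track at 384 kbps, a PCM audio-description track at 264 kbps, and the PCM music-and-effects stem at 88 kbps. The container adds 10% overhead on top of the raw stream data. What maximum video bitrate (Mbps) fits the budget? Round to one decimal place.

5.3 Mbps

Budget: 2.0 GiB = 17179.9 Mb.
Stream payload after overhead: 17179.9 / 1.10 = 15618.1 Mb.
43 min = 2580 s
Total bitrate budget: 15618.1 Mb / 2580 s = 6.054 Mbps.
Audio total: 384 + 264 + 88 = 736 kbps = 0.736 Mbps.
Video: 6.054 − 0.736 = 5.318 Mbps.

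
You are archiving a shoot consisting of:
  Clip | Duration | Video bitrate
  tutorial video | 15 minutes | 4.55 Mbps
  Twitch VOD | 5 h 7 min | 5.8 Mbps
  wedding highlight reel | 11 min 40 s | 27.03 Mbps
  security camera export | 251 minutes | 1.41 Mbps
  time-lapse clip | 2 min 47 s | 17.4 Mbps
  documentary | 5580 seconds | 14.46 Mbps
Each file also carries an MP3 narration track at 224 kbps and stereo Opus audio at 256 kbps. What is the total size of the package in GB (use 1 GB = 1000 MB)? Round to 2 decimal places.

31.78 GB

Audio total: 224 + 256 = 480 kbps = 0.480 Mbps.
tutorial video: 5.030 Mbps × 900 s = 4527.0 Mb
Twitch VOD: 6.280 Mbps × 18420 s = 115677.6 Mb
wedding highlight reel: 27.510 Mbps × 700 s = 19257.0 Mb
security camera export: 1.890 Mbps × 15060 s = 28463.4 Mb
time-lapse clip: 17.880 Mbps × 167 s = 2986.0 Mb
documentary: 14.940 Mbps × 5580 s = 83365.2 Mb
Total: 254276.2 Mb = 31784.5 MB.
= 31.78 GB.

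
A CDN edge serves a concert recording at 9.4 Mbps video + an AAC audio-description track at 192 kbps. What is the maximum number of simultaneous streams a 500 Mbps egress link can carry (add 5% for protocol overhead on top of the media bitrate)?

Audio: 192 kbps = 0.192 Mbps.
Per-viewer media rate: 9.592 Mbps.
On the wire with 5% overhead: 10.072 Mbps.
500 Mbps = 500.0 Mbps; 500.0 / 10.072 = 49.64 → 49 viewers.

49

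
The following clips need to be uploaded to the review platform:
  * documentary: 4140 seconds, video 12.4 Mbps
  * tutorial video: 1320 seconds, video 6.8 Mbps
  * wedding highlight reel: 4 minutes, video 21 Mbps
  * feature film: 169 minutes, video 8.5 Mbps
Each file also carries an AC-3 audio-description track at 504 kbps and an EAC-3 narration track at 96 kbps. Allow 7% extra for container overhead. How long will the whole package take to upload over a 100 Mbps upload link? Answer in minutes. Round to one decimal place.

Audio total: 504 + 96 = 600 kbps = 0.600 Mbps.
documentary: 13.000 Mbps × 4140 s × 1.07 = 57587.4 Mb
tutorial video: 7.400 Mbps × 1320 s × 1.07 = 10451.8 Mb
wedding highlight reel: 21.600 Mbps × 240 s × 1.07 = 5546.9 Mb
feature film: 9.100 Mbps × 10140 s × 1.07 = 98733.2 Mb
Total: 172319.2 Mb = 21539.9 MB.
At 100 Mbps: 172319.2 / 100 = 1723 s ≈ 28.7 minutes.

28.7 minutes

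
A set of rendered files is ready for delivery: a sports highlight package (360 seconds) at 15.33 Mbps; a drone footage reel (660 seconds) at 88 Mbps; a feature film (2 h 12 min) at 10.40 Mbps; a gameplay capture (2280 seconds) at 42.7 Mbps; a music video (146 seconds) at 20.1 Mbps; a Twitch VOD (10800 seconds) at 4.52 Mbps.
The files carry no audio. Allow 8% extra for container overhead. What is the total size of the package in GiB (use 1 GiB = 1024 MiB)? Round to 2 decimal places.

37.10 GiB

sports highlight package: 15.330 Mbps × 360 s × 1.08 = 5960.3 Mb
drone footage reel: 88.000 Mbps × 660 s × 1.08 = 62726.4 Mb
feature film: 10.400 Mbps × 7920 s × 1.08 = 88957.4 Mb
gameplay capture: 42.700 Mbps × 2280 s × 1.08 = 105144.5 Mb
music video: 20.100 Mbps × 146 s × 1.08 = 3169.4 Mb
Twitch VOD: 4.520 Mbps × 10800 s × 1.08 = 52721.3 Mb
Total: 318679.3 Mb = 39834.9 MB.
= 37.10 GiB.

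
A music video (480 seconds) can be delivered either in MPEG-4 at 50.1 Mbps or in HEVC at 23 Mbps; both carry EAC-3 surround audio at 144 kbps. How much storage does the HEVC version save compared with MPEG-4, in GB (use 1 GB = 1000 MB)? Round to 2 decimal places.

Audio: 144 kbps = 0.144 Mbps.
MPEG-4: 50.244 Mbps × 480 s = 24117.1 Mb = 3.015 GB.
HEVC: 23.144 Mbps × 480 s = 11109.1 Mb = 1.389 GB.
Saving: 3.015 − 1.389 = 1.626 GB.

1.63 GB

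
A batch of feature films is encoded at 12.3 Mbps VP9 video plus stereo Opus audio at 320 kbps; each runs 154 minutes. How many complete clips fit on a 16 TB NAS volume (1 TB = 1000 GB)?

154 min = 9240 s
Audio: 320 kbps = 0.320 Mbps.
Total bitrate: 12.620 Mbps.
Per item: 12.620 Mbps × 9240 s = 116,609 Mb = 14,576 MB.
Capacity: 16 TB = 128,000,000 Mb; 1097.69 items → 1097 complete.

1097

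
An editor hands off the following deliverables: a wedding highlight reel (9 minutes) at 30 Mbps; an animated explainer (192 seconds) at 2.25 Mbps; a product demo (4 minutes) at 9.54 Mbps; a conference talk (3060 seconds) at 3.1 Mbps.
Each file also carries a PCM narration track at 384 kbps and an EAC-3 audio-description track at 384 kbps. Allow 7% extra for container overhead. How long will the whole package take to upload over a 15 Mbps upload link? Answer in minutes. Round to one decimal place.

37.5 minutes

Audio total: 384 + 384 = 768 kbps = 0.768 Mbps.
wedding highlight reel: 30.768 Mbps × 540 s × 1.07 = 17777.8 Mb
animated explainer: 3.018 Mbps × 192 s × 1.07 = 620.0 Mb
product demo: 10.308 Mbps × 240 s × 1.07 = 2647.1 Mb
conference talk: 3.868 Mbps × 3060 s × 1.07 = 12664.6 Mb
Total: 33709.5 Mb = 4213.7 MB.
At 15 Mbps: 33709.5 / 15 = 2247 s ≈ 37.5 minutes.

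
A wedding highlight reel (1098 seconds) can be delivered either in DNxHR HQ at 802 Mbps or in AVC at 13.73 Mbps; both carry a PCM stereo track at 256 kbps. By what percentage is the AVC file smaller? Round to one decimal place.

Audio: 256 kbps = 0.256 Mbps.
DNxHR HQ: 802.256 Mbps × 1098 s = 880877.1 Mb = 110.110 GB.
AVC: 13.986 Mbps × 1098 s = 15356.6 Mb = 1.920 GB.
Reduction: (1 − 1.920/110.110) × 100 = 98.26%.

98.3%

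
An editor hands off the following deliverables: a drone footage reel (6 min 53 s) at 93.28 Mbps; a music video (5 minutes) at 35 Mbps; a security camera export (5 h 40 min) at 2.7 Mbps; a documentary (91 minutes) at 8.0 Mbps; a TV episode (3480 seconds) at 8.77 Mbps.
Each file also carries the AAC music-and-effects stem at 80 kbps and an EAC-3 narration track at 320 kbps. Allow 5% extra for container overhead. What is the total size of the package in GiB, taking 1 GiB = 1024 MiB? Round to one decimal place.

23.3 GiB

Audio total: 80 + 320 = 400 kbps = 0.400 Mbps.
drone footage reel: 93.680 Mbps × 413 s × 1.05 = 40624.3 Mb
music video: 35.400 Mbps × 300 s × 1.05 = 11151.0 Mb
security camera export: 3.100 Mbps × 20400 s × 1.05 = 66402.0 Mb
documentary: 8.400 Mbps × 5460 s × 1.05 = 48157.2 Mb
TV episode: 9.170 Mbps × 3480 s × 1.05 = 33507.2 Mb
Total: 199841.7 Mb = 24980.2 MB.
= 23.26 GiB.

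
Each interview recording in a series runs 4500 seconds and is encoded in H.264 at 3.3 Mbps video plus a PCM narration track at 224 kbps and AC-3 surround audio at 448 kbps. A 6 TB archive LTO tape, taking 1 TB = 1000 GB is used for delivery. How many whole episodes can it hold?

2685

Audio total: 224 + 448 = 672 kbps = 0.672 Mbps.
Total bitrate: 3.972 Mbps.
Per item: 3.972 Mbps × 4500 s = 17,874 Mb = 2,234 MB.
Capacity: 6 TB = 48,000,000 Mb; 2685.46 items → 2685 complete.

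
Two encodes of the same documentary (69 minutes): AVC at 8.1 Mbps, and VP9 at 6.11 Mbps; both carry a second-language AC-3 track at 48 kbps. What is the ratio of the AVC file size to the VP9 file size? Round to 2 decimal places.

69 min = 4140 s
Audio: 48 kbps = 0.048 Mbps.
AVC: 8.148 Mbps × 4140 s = 33732.7 Mb = 4.217 GB.
VP9: 6.158 Mbps × 4140 s = 25494.1 Mb = 3.187 GB.
Ratio: 4.217 / 3.187 = 1.323.

1.32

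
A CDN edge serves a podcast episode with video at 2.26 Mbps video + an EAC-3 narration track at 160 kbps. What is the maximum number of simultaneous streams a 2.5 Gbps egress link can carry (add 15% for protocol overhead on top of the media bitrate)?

Audio: 160 kbps = 0.160 Mbps.
Per-viewer media rate: 2.420 Mbps.
On the wire with 15% overhead: 2.783 Mbps.
2.5 Gbps = 2,500 Mbps; 2,500 / 2.783 = 898.31 → 898 viewers.

898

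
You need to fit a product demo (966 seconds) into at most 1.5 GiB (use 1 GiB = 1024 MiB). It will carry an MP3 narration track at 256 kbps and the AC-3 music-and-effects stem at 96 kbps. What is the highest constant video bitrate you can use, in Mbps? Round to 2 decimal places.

Budget: 1.5 GiB = 12884.9 Mb.
Total bitrate budget: 12884.9 Mb / 966 s = 13.338 Mbps.
Audio total: 256 + 96 = 352 kbps = 0.352 Mbps.
Video: 13.338 − 0.352 = 12.986 Mbps.

12.99 Mbps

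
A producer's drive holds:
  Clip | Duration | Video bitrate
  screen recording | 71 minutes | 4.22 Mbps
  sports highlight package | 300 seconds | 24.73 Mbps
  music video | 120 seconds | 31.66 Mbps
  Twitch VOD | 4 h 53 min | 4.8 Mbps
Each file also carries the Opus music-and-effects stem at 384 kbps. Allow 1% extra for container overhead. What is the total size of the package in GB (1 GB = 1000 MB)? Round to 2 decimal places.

Audio: 384 kbps = 0.384 Mbps.
screen recording: 4.604 Mbps × 4260 s × 1.01 = 19809.2 Mb
sports highlight package: 25.114 Mbps × 300 s × 1.01 = 7609.5 Mb
music video: 32.044 Mbps × 120 s × 1.01 = 3883.7 Mb
Twitch VOD: 5.184 Mbps × 17580 s × 1.01 = 92046.1 Mb
Total: 123348.5 Mb = 15418.6 MB.
= 15.42 GB.

15.42 GB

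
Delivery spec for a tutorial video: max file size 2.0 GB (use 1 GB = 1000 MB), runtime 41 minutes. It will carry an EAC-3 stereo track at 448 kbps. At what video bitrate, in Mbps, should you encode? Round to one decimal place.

Budget: 2.0 GB = 16000.0 Mb.
41 min = 2460 s
Total bitrate budget: 16000.0 Mb / 2460 s = 6.504 Mbps.
Audio: 448 kbps = 0.448 Mbps.
Video: 6.504 − 0.448 = 6.056 Mbps.

6.1 Mbps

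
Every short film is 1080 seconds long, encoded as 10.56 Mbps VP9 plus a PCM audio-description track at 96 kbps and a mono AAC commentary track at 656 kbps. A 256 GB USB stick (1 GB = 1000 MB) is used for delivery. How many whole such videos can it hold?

167

Audio total: 96 + 656 = 752 kbps = 0.752 Mbps.
Total bitrate: 11.312 Mbps.
Per item: 11.312 Mbps × 1080 s = 12,217 Mb = 1,527 MB.
Capacity: 256 GB = 2,048,000 Mb; 167.64 items → 167 complete.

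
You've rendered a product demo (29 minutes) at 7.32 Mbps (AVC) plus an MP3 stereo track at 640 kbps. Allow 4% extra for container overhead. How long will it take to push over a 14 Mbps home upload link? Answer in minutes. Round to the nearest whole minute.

17 minutes

29 min = 1740 s
Audio: 640 kbps = 0.640 Mbps.
Total bitrate: 7.960 Mbps.
File: 7.960 Mbps × 1740 s = 13850.4 Mb.
With 4% container overhead: ×1.04. → 14404.4 Mb.
At 14 Mbps: 14404.4 / 14 = 1028.9 s ≈ 17.1 minutes.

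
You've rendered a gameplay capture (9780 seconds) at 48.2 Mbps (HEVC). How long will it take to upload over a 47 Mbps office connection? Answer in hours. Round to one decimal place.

File: 48.200 Mbps × 9780 s = 471396.0 Mb.
At 47 Mbps: 471396.0 / 47 = 10029.7 s ≈ 2.79 hours.

2.8 hours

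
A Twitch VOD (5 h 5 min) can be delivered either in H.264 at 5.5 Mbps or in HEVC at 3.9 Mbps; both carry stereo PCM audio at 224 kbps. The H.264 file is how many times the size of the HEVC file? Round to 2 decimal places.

5 h 5 min = 305 min = 18300 s
Audio: 224 kbps = 0.224 Mbps.
H.264: 5.724 Mbps × 18300 s = 104749.2 Mb = 12.194 GiB.
HEVC: 4.124 Mbps × 18300 s = 75469.2 Mb = 8.786 GiB.
Ratio: 12.194 / 8.786 = 1.388.

1.39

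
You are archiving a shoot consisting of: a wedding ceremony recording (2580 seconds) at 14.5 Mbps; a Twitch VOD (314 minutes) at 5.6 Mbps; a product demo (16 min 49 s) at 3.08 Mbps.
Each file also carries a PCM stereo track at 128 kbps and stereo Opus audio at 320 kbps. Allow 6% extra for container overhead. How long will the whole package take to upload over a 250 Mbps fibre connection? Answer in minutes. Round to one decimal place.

11.0 minutes

Audio total: 128 + 320 = 448 kbps = 0.448 Mbps.
wedding ceremony recording: 14.948 Mbps × 2580 s × 1.06 = 40879.8 Mb
Twitch VOD: 6.048 Mbps × 18840 s × 1.06 = 120781.0 Mb
product demo: 3.528 Mbps × 1009 s × 1.06 = 3773.3 Mb
Total: 165434.1 Mb = 20679.3 MB.
At 250 Mbps: 165434.1 / 250 = 662 s ≈ 11 minutes.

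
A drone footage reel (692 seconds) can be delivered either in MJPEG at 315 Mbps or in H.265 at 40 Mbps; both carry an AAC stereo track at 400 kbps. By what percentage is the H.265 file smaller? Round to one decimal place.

Audio: 400 kbps = 0.400 Mbps.
MJPEG: 315.400 Mbps × 692 s = 218256.8 Mb = 25.408 GiB.
H.265: 40.400 Mbps × 692 s = 27956.8 Mb = 3.255 GiB.
Reduction: (1 − 3.255/25.408) × 100 = 87.19%.

87.2%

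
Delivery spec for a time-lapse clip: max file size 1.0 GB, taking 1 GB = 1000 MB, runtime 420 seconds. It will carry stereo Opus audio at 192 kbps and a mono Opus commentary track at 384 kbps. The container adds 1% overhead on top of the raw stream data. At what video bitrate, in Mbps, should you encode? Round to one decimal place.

18.3 Mbps

Budget: 1.0 GB = 8000.0 Mb.
Stream payload after overhead: 8000.0 / 1.01 = 7920.8 Mb.
Total bitrate budget: 7920.8 Mb / 420 s = 18.859 Mbps.
Audio total: 192 + 384 = 576 kbps = 0.576 Mbps.
Video: 18.859 − 0.576 = 18.283 Mbps.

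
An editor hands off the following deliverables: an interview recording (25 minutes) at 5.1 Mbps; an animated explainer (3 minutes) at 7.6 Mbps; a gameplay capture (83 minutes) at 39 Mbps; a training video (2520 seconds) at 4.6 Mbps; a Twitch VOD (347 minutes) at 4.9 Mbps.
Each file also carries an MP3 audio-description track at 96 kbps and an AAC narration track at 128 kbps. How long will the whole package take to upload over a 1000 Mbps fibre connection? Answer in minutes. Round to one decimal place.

5.4 minutes

Audio total: 96 + 128 = 224 kbps = 0.224 Mbps.
interview recording: 5.324 Mbps × 1500 s = 7986.0 Mb
animated explainer: 7.824 Mbps × 180 s = 1408.3 Mb
gameplay capture: 39.224 Mbps × 4980 s = 195335.5 Mb
training video: 4.824 Mbps × 2520 s = 12156.5 Mb
Twitch VOD: 5.124 Mbps × 20820 s = 106681.7 Mb
Total: 323568.0 Mb = 40446.0 MB.
At 1000 Mbps: 323568.0 / 1000 = 324 s ≈ 5.39 minutes.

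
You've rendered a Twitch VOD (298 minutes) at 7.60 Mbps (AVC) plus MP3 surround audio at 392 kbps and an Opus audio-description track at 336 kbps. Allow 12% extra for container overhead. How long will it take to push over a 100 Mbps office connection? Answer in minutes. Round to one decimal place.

298 min = 17880 s
Audio total: 392 + 336 = 728 kbps = 0.728 Mbps.
Total bitrate: 8.328 Mbps.
File: 8.328 Mbps × 17880 s = 148904.6 Mb.
With 12% container overhead: ×1.12. → 166773.2 Mb.
At 100 Mbps: 166773.2 / 100 = 1667.7 s ≈ 27.8 minutes.

27.8 minutes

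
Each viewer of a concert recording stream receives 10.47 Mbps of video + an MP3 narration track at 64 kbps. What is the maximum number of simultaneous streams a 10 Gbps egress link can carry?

949

Audio: 64 kbps = 0.064 Mbps.
Per-viewer media rate: 10.534 Mbps.
10 Gbps = 10,000 Mbps; 10,000 / 10.534 = 949.31 → 949 viewers.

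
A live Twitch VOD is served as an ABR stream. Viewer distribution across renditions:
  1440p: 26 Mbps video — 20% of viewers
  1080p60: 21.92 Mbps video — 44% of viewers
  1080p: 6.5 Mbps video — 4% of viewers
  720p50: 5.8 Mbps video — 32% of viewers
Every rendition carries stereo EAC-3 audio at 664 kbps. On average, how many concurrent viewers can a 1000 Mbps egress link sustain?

Audio: 664 kbps = 0.664 Mbps.
Average per-viewer bitrate: 0.20×26.664 + 0.44×22.584 + 0.04×7.164 + 0.32×6.464 = 17.625 Mbps.
1000 Mbps = 1,000 Mbps; 1,000 / 17.625 = 56.74 → 56.

56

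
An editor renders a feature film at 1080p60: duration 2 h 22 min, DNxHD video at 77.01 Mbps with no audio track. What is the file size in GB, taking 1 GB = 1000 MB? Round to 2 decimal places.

2 h 22 min = 142 min = 8520 s
Total bitrate: 77.01 Mbps.
Stream data: 77.010 Mbps × 8520 s = 656125.2 Mb.
656,125 Mb ÷ 8 = 82,016 MB → 82.02 GB.

82.02 GB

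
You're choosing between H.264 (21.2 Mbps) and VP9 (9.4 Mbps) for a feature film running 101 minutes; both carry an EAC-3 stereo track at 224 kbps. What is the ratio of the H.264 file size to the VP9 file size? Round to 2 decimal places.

2.23

101 min = 6060 s
Audio: 224 kbps = 0.224 Mbps.
H.264: 21.424 Mbps × 6060 s = 129829.4 Mb = 16.229 GB.
VP9: 9.624 Mbps × 6060 s = 58321.4 Mb = 7.290 GB.
Ratio: 16.229 / 7.290 = 2.226.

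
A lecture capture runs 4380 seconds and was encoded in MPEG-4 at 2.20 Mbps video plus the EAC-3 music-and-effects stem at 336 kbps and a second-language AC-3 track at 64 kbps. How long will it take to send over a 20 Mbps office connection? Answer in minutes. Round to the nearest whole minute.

Audio total: 336 + 64 = 400 kbps = 0.400 Mbps.
Total bitrate: 2.600 Mbps.
File: 2.600 Mbps × 4380 s = 11388.0 Mb.
At 20 Mbps: 11388.0 / 20 = 569.4 s ≈ 9.49 minutes.

9 minutes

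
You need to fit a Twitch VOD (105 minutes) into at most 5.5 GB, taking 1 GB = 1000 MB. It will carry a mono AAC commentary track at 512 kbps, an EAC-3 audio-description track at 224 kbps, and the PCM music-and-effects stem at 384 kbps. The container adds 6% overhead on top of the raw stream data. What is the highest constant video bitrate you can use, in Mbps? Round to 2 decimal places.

Budget: 5.5 GB = 44000.0 Mb.
Stream payload after overhead: 44000.0 / 1.06 = 41509.4 Mb.
105 min = 6300 s
Total bitrate budget: 41509.4 Mb / 6300 s = 6.589 Mbps.
Audio total: 512 + 224 + 384 = 1120 kbps = 1.120 Mbps.
Video: 6.589 − 1.120 = 5.469 Mbps.

5.47 Mbps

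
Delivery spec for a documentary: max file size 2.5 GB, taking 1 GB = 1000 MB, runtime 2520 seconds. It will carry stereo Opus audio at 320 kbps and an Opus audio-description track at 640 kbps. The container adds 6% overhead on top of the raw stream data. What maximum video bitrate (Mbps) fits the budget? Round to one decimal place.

6.5 Mbps

Budget: 2.5 GB = 20000.0 Mb.
Stream payload after overhead: 20000.0 / 1.06 = 18867.9 Mb.
Total bitrate budget: 18867.9 Mb / 2520 s = 7.487 Mbps.
Audio total: 320 + 640 = 960 kbps = 0.960 Mbps.
Video: 7.487 − 0.960 = 6.527 Mbps.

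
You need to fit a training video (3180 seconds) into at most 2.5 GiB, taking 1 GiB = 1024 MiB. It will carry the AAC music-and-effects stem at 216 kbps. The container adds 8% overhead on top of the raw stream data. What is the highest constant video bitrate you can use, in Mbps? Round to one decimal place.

Budget: 2.5 GiB = 21474.8 Mb.
Stream payload after overhead: 21474.8 / 1.08 = 19884.1 Mb.
Total bitrate budget: 19884.1 Mb / 3180 s = 6.253 Mbps.
Audio: 216 kbps = 0.216 Mbps.
Video: 6.253 − 0.216 = 6.037 Mbps.

6.0 Mbps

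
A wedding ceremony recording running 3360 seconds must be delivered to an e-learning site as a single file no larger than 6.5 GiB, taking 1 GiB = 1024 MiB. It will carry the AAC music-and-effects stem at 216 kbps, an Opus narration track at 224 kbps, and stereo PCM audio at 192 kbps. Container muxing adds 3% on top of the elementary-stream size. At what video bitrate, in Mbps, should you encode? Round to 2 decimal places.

Budget: 6.5 GiB = 55834.6 Mb.
Stream payload after overhead: 55834.6 / 1.03 = 54208.3 Mb.
Total bitrate budget: 54208.3 Mb / 3360 s = 16.133 Mbps.
Audio total: 216 + 224 + 192 = 632 kbps = 0.632 Mbps.
Video: 16.133 − 0.632 = 15.501 Mbps.

15.50 Mbps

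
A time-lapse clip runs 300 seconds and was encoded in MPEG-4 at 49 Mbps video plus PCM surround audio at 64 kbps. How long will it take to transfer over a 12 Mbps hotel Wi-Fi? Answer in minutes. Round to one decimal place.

Audio: 64 kbps = 0.064 Mbps.
Total bitrate: 49.064 Mbps.
File: 49.064 Mbps × 300 s = 14719.2 Mb.
At 12 Mbps: 14719.2 / 12 = 1226.6 s ≈ 20.4 minutes.

20.4 minutes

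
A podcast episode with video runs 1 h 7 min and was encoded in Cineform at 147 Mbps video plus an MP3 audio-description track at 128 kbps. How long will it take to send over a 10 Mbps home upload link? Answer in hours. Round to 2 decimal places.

1 h 7 min = 67 min = 4020 s
Audio: 128 kbps = 0.128 Mbps.
Total bitrate: 147.128 Mbps.
File: 147.128 Mbps × 4020 s = 591454.6 Mb.
At 10 Mbps: 591454.6 / 10 = 59145.5 s ≈ 16.4 hours.

16.43 hours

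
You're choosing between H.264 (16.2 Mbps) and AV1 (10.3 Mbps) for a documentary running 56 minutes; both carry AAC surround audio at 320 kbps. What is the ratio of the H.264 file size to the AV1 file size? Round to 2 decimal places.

1.56

56 min = 3360 s
Audio: 320 kbps = 0.320 Mbps.
H.264: 16.520 Mbps × 3360 s = 55507.2 Mb = 6.938 GB.
AV1: 10.620 Mbps × 3360 s = 35683.2 Mb = 4.460 GB.
Ratio: 6.938 / 4.460 = 1.556.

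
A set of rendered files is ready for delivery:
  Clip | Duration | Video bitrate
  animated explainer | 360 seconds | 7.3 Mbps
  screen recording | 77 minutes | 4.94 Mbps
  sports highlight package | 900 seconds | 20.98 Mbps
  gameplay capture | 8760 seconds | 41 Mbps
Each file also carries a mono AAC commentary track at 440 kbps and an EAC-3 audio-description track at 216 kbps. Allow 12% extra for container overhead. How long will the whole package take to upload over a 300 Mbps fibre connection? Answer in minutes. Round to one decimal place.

25.7 minutes

Audio total: 440 + 216 = 656 kbps = 0.656 Mbps.
animated explainer: 7.956 Mbps × 360 s × 1.12 = 3207.9 Mb
screen recording: 5.596 Mbps × 4620 s × 1.12 = 28955.9 Mb
sports highlight package: 21.636 Mbps × 900 s × 1.12 = 21809.1 Mb
gameplay capture: 41.656 Mbps × 8760 s × 1.12 = 408695.3 Mb
Total: 462668.2 Mb = 57833.5 MB.
At 300 Mbps: 462668.2 / 300 = 1542 s ≈ 25.7 minutes.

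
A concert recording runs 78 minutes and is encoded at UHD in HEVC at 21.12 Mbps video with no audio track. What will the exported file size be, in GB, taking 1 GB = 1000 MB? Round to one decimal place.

78 min = 4680 s
Total bitrate: 21.12 Mbps.
Stream data: 21.120 Mbps × 4680 s = 98841.6 Mb.
98,842 Mb ÷ 8 = 12,355 MB → 12.36 GB.

12.4 GB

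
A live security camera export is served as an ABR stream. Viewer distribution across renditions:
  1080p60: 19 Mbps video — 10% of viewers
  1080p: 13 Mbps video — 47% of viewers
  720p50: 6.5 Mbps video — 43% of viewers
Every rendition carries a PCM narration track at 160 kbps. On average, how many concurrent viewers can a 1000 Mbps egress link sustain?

91

Audio: 160 kbps = 0.160 Mbps.
Average per-viewer bitrate: 0.10×19.160 + 0.47×13.160 + 0.43×6.660 = 10.965 Mbps.
1000 Mbps = 1,000 Mbps; 1,000 / 10.965 = 91.20 → 91.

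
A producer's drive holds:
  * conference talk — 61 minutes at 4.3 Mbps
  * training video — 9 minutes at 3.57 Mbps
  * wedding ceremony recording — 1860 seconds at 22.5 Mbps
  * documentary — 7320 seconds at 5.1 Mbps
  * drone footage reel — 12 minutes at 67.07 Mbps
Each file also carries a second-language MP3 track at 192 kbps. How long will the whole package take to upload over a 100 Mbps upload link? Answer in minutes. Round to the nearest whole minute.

Audio: 192 kbps = 0.192 Mbps.
conference talk: 4.492 Mbps × 3660 s = 16440.7 Mb
training video: 3.762 Mbps × 540 s = 2031.5 Mb
wedding ceremony recording: 22.692 Mbps × 1860 s = 42207.1 Mb
documentary: 5.292 Mbps × 7320 s = 38737.4 Mb
drone footage reel: 67.262 Mbps × 720 s = 48428.6 Mb
Total: 147845.4 Mb = 18480.7 MB.
At 100 Mbps: 147845.4 / 100 = 1478 s ≈ 24.6 minutes.

25 minutes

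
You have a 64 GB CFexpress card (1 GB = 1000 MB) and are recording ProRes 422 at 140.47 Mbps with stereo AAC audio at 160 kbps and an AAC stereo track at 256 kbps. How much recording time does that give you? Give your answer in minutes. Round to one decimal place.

60.6 minutes

Audio total: 160 + 256 = 416 kbps = 0.416 Mbps.
Total bitrate: 140.47 + 0.416 = 140.886 Mbps.
Capacity: 64 GB = 512,000 Mb.
Recording time: 512,000 / 140.886 = 3,634 s ≈ 60.6 minutes.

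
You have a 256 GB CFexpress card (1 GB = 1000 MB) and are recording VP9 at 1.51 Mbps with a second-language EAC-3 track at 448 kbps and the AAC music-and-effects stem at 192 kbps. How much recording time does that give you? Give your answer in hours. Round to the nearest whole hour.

Audio total: 448 + 192 = 640 kbps = 0.640 Mbps.
Total bitrate: 1.51 + 0.640 = 2.150 Mbps.
Capacity: 256 GB = 2,048,000 Mb.
Recording time: 2,048,000 / 2.150 = 952,558 s ≈ 265 hours.

265 hours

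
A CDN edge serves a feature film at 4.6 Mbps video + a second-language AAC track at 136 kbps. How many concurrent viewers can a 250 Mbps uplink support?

Audio: 136 kbps = 0.136 Mbps.
Per-viewer media rate: 4.736 Mbps.
250 Mbps = 250.0 Mbps; 250.0 / 4.736 = 52.79 → 52 viewers.

52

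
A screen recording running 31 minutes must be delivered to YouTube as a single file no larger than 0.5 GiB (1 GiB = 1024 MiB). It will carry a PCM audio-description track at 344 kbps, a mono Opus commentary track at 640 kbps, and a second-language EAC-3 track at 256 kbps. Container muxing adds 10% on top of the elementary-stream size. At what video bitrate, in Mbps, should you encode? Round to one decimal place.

Budget: 0.5 GiB = 4295.0 Mb.
Stream payload after overhead: 4295.0 / 1.10 = 3904.5 Mb.
31 min = 1860 s
Total bitrate budget: 3904.5 Mb / 1860 s = 2.099 Mbps.
Audio total: 344 + 640 + 256 = 1240 kbps = 1.240 Mbps.
Video: 2.099 − 1.240 = 0.859 Mbps.

0.9 Mbps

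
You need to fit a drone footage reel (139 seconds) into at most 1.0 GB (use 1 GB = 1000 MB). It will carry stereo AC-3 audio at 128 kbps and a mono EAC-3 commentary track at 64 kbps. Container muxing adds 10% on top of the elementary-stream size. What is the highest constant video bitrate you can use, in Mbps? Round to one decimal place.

52.1 Mbps

Budget: 1.0 GB = 8000.0 Mb.
Stream payload after overhead: 8000.0 / 1.10 = 7272.7 Mb.
Total bitrate budget: 7272.7 Mb / 139 s = 52.322 Mbps.
Audio total: 128 + 64 = 192 kbps = 0.192 Mbps.
Video: 52.322 − 0.192 = 52.130 Mbps.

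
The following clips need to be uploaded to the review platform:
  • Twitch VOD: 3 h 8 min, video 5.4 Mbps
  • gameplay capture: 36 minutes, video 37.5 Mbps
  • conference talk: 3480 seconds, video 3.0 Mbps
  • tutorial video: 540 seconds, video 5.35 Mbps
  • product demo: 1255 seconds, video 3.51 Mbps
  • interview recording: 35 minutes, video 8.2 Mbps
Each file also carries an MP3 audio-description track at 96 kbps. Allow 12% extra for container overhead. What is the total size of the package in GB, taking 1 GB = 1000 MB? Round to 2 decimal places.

Audio: 96 kbps = 0.096 Mbps.
Twitch VOD: 5.496 Mbps × 11280 s × 1.12 = 69434.3 Mb
gameplay capture: 37.596 Mbps × 2160 s × 1.12 = 90952.2 Mb
conference talk: 3.096 Mbps × 3480 s × 1.12 = 12067.0 Mb
tutorial video: 5.446 Mbps × 540 s × 1.12 = 3293.7 Mb
product demo: 3.606 Mbps × 1255 s × 1.12 = 5068.6 Mb
interview recording: 8.296 Mbps × 2100 s × 1.12 = 19512.2 Mb
Total: 200328.0 Mb = 25041.0 MB.
= 25.04 GB.

25.04 GB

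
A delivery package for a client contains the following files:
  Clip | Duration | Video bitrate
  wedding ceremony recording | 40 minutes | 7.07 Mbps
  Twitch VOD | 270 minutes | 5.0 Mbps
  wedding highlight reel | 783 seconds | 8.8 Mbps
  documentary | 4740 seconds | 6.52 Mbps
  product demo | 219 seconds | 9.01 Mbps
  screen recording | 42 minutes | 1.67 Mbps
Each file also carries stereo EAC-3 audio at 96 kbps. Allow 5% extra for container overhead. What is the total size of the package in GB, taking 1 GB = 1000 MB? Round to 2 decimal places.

18.97 GB

Audio: 96 kbps = 0.096 Mbps.
wedding ceremony recording: 7.166 Mbps × 2400 s × 1.05 = 18058.3 Mb
Twitch VOD: 5.096 Mbps × 16200 s × 1.05 = 86683.0 Mb
wedding highlight reel: 8.896 Mbps × 783 s × 1.05 = 7313.8 Mb
documentary: 6.616 Mbps × 4740 s × 1.05 = 32927.8 Mb
product demo: 9.106 Mbps × 219 s × 1.05 = 2093.9 Mb
screen recording: 1.766 Mbps × 2520 s × 1.05 = 4672.8 Mb
Total: 151749.7 Mb = 18968.7 MB.
= 18.97 GB.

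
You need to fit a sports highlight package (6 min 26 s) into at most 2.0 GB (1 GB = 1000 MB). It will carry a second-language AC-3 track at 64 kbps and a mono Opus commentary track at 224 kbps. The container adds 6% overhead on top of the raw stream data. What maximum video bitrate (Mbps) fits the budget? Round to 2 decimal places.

38.82 Mbps

Budget: 2.0 GB = 16000.0 Mb.
Stream payload after overhead: 16000.0 / 1.06 = 15094.3 Mb.
6 min 26 s = 386 s
Total bitrate budget: 15094.3 Mb / 386 s = 39.105 Mbps.
Audio total: 64 + 224 = 288 kbps = 0.288 Mbps.
Video: 39.105 − 0.288 = 38.817 Mbps.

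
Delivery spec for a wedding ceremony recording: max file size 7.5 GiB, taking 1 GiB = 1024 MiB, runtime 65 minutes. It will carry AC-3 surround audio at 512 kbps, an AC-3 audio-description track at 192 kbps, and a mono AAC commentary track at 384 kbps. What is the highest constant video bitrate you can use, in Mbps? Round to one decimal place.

15.4 Mbps

Budget: 7.5 GiB = 64424.5 Mb.
65 min = 3900 s
Total bitrate budget: 64424.5 Mb / 3900 s = 16.519 Mbps.
Audio total: 512 + 192 + 384 = 1088 kbps = 1.088 Mbps.
Video: 16.519 − 1.088 = 15.431 Mbps.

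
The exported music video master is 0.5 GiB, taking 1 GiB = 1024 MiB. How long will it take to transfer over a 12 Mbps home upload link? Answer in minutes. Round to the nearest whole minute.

6 minutes

File: 0.5 GiB = 4295.0 Mb.
At 12 Mbps: 4295.0 / 12 = 357.9 s ≈ 5.97 minutes.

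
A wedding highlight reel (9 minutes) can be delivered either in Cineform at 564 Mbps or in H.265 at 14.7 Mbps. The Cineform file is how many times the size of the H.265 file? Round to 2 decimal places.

9 min = 540 s
Cineform: 564.000 Mbps × 540 s = 304560.0 Mb = 38.070 GB.
H.265: 14.700 Mbps × 540 s = 7938.0 Mb = 0.992 GB.
Ratio: 38.070 / 0.992 = 38.367.

38.37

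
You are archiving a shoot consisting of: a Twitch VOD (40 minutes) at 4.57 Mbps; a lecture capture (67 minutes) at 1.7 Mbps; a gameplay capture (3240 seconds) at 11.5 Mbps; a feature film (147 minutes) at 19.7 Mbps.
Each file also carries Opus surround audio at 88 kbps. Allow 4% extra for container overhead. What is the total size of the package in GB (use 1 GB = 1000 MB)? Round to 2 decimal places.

Audio: 88 kbps = 0.088 Mbps.
Twitch VOD: 4.658 Mbps × 2400 s × 1.04 = 11626.4 Mb
lecture capture: 1.788 Mbps × 4020 s × 1.04 = 7475.3 Mb
gameplay capture: 11.588 Mbps × 3240 s × 1.04 = 39046.9 Mb
feature film: 19.788 Mbps × 8820 s × 1.04 = 181511.4 Mb
Total: 239659.9 Mb = 29957.5 MB.
= 29.96 GB.

29.96 GB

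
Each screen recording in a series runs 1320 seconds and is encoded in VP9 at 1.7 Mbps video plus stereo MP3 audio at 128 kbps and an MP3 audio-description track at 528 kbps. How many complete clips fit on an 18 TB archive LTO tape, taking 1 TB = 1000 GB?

46303

Audio total: 128 + 528 = 656 kbps = 0.656 Mbps.
Total bitrate: 2.356 Mbps.
Per item: 2.356 Mbps × 1320 s = 3,110 Mb = 388.7 MB.
Capacity: 18 TB = 144,000,000 Mb; 46303.44 items → 46303 complete.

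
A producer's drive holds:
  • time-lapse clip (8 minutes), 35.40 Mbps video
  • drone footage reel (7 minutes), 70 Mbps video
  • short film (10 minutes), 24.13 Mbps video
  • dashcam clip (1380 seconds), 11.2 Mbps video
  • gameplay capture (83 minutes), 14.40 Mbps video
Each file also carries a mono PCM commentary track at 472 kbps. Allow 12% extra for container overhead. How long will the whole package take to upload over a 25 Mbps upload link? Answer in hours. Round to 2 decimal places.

1.89 hours

Audio: 472 kbps = 0.472 Mbps.
time-lapse clip: 35.872 Mbps × 480 s × 1.12 = 19284.8 Mb
drone footage reel: 70.472 Mbps × 420 s × 1.12 = 33150.0 Mb
short film: 24.602 Mbps × 600 s × 1.12 = 16532.5 Mb
dashcam clip: 11.672 Mbps × 1380 s × 1.12 = 18040.2 Mb
gameplay capture: 14.872 Mbps × 4980 s × 1.12 = 82950.1 Mb
Total: 169957.7 Mb = 21244.7 MB.
At 25 Mbps: 169957.7 / 25 = 6798 s ≈ 1.89 hours.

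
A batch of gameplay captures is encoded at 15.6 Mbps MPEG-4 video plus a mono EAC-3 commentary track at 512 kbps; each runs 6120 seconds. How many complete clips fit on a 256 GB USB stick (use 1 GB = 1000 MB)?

Audio: 512 kbps = 0.512 Mbps.
Total bitrate: 16.112 Mbps.
Per item: 16.112 Mbps × 6120 s = 98,605 Mb = 12,326 MB.
Capacity: 256 GB = 2,048,000 Mb; 20.77 items → 20 complete.

20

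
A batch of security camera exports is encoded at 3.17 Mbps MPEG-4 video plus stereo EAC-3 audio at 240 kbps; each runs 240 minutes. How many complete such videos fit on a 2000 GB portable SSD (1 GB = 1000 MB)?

325

240 min = 14400 s
Audio: 240 kbps = 0.240 Mbps.
Total bitrate: 3.410 Mbps.
Per item: 3.410 Mbps × 14400 s = 49,104 Mb = 6,138 MB.
Capacity: 2000 GB = 16,000,000 Mb; 325.84 items → 325 complete.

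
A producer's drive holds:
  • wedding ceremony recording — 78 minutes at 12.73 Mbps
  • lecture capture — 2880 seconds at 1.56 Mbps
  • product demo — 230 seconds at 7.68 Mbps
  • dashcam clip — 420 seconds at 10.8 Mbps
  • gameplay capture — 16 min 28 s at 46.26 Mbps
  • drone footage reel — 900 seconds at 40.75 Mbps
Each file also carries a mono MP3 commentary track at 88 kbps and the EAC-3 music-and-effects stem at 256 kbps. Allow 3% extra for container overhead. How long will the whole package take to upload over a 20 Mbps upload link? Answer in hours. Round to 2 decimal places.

2.23 hours

Audio total: 88 + 256 = 344 kbps = 0.344 Mbps.
wedding ceremony recording: 13.074 Mbps × 4680 s × 1.03 = 63021.9 Mb
lecture capture: 1.904 Mbps × 2880 s × 1.03 = 5648.0 Mb
product demo: 8.024 Mbps × 230 s × 1.03 = 1900.9 Mb
dashcam clip: 11.144 Mbps × 420 s × 1.03 = 4820.9 Mb
gameplay capture: 46.604 Mbps × 988 s × 1.03 = 47426.1 Mb
drone footage reel: 41.094 Mbps × 900 s × 1.03 = 38094.1 Mb
Total: 160911.9 Mb = 20114.0 MB.
At 20 Mbps: 160911.9 / 20 = 8046 s ≈ 2.23 hours.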